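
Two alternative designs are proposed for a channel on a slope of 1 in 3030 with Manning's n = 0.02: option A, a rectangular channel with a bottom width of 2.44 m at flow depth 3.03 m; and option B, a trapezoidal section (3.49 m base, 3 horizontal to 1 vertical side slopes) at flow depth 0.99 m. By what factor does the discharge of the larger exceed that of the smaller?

Channel A: Flow area A = b·y = 2.44 × 3.03 = 7.393 m². Wetted perimeter P = b + 2y = 2.44 + 2×3.03 = 8.5 m. Hydraulic radius R = A/P = 7.393/8.5 = 0.8698 m. Q_A = (1/0.02)·7.393·0.8698^(2/3)·√0.00033 = 6.119 m³/s.
Channel B: With bottom width b = 3.49 m and side slope z = 3: A = (b + zy)y = (3.49 + 3×0.99)×0.99 = 6.395 m²; P = b + 2y√(1+z²) = 3.49 + 2×0.99×3.162 = 9.751 m. Hydraulic radius R = A/P = 6.395/9.751 = 0.6559 m. Q_B = (1/0.02)·6.395·0.6559^(2/3)·√0.00033 = 4.385 m³/s.
The larger discharge is 6.119 m³/s and the smaller is 4.385 m³/s; the ratio is 1.4.

1.4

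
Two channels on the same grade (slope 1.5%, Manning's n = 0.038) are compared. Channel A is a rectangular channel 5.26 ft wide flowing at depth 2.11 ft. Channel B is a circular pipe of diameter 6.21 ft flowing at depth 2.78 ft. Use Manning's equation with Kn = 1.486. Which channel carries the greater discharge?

channel B

Channel A: Flow area A = b·y = 5.26 × 2.11 = 11.1 ft². Wetted perimeter P = b + 2y = 5.26 + 2×2.11 = 9.48 ft. Hydraulic radius R = A/P = 11.1/9.48 = 1.171 ft. Q_A = (1.486/0.038)·11.1·1.171^(2/3)·√0.015 = 59.05 ft³/s.
Channel B: For a circular section of diameter D = 6.21 ft at depth y = 2.78 ft, the central angle is θ = 2 arccos(1 − 2y/D) = 2.932 rad. Then A = (D²/8)(θ − sin θ) = 13.13 ft² and P = Dθ/2 = 9.103 ft. Hydraulic radius R = A/P = 13.13/9.103 = 1.442 ft. Q_B = (1.486/0.038)·13.13·1.442^(2/3)·√0.015 = 80.27 ft³/s.
Q_A = 59.05 ft³/s vs Q_B = 80.27 ft³/s, so channel B carries more.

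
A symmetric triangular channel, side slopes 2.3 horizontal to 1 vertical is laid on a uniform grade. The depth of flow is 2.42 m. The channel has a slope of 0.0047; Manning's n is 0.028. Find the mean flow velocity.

For a triangular section with side slope z = 2.3: A = zy² = 2.3×2.42² = 13.47 m²; P = 2y√(1+z²) = 2×2.42×2.508 = 12.14 m.
Hydraulic radius R = A/P = 13.47/12.14 = 1.11 m.
From Manning's equation, V = (1/n) R^(2/3) S^(1/2) = (1/0.028) × 1.11^(2/3) × 0.0047^(1/2) = 2.62 m/s.

V = 2.62 m/s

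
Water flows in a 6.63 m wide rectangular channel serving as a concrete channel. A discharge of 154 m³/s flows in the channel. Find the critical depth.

For a rectangular channel, critical depth y_c = (q²/g)^(1/3) where q = Q/b = 154/6.63 = 23.23 m²/s.
So y_c = (23.23²/9.81)^(1/3) = 3.8 m.

y_c = 3.8 m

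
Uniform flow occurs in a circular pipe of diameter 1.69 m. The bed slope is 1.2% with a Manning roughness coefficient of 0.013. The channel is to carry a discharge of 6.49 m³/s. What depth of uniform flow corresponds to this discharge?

Manning's equation rearranged: A R^(2/3) = nQ / (1·√S) = 0.013 × 6.49 / (√0.012) = 0.7702.
At y = 1.19 m: A R^(2/3) = 1.066 — too large.
At y = 0.953 m: A R^(2/3) = 0.7701 — ≈ 0.7702.

y_n = 0.953 m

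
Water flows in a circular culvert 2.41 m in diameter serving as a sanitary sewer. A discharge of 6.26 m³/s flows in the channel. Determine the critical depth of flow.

At critical depth, Q² T / (g A³) = 1, i.e. A³/T = Q²/g = 6.26²/9.81 = 3.995.
Try y = 1.29 m: A³/T = 6.387 — high.
Try y = 0.963 m: A³/T = 2.087 — low.
Try y = 1.14 m: A³/T = 3.983 — ≈ 3.995.

y_c = 1.14 m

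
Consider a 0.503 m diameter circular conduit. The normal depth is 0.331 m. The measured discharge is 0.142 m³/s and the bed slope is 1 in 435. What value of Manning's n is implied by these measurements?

For a circular section of diameter D = 0.503 m at depth y = 0.331 m, the central angle is θ = 2 arccos(1 − 2y/D) = 3.785 rad. Then A = (D²/8)(θ − sin θ) = 0.1387 m² and P = Dθ/2 = 0.9519 m.
Hydraulic radius R = A/P = 0.1387/0.9519 = 0.1457 m.
Rearranging Manning's equation: n = (1/Q) A R^(2/3) S^(1/2) = (1/0.142) × 0.1387 × 0.1457^(2/3) × √0.002299 = 0.013.

n = 0.013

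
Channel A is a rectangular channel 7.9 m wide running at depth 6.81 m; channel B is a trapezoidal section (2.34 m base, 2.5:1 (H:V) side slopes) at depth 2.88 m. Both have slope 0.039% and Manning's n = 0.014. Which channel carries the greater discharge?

channel A

Channel A: Flow area A = b·y = 7.9 × 6.81 = 53.8 m². Wetted perimeter P = b + 2y = 7.9 + 2×6.81 = 21.52 m. Hydraulic radius R = A/P = 53.8/21.52 = 2.5 m. Q_A = (1/0.014)·53.8·2.5^(2/3)·√0.00039 = 139.8 m³/s.
Channel B: With bottom width b = 2.34 m and side slope z = 2.5: A = (b + zy)y = (2.34 + 2.5×2.88)×2.88 = 27.48 m²; P = b + 2y√(1+z²) = 2.34 + 2×2.88×2.693 = 17.85 m. Hydraulic radius R = A/P = 27.48/17.85 = 1.539 m. Q_B = (1/0.014)·27.48·1.539^(2/3)·√0.00039 = 51.67 m³/s.
Q_A = 139.8 m³/s vs Q_B = 51.67 m³/s, so channel A carries more.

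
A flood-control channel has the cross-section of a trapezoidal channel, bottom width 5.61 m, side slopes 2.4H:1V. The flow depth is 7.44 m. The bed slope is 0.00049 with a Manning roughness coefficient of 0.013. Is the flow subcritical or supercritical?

With bottom width b = 5.61 m and side slope z = 2.4: A = (b + zy)y = (5.61 + 2.4×7.44)×7.44 = 174.6 m²; P = b + 2y√(1+z²) = 5.61 + 2×7.44×2.6 = 44.3 m.
Hydraulic radius R = A/P = 174.6/44.3 = 3.941 m.
V = (1/n) R^(2/3) √S = (1/0.013) × 3.941^(2/3) × √0.00049 = 4.249 m/s. Hydraulic depth D_h = A/T = 174.6/41.32 = 4.225 m.
Froude number Fr = V/√(g·D_h) = 4.249/√(9.81×4.225) = 0.66, which is less than 1, so the flow is subcritical.

subcritical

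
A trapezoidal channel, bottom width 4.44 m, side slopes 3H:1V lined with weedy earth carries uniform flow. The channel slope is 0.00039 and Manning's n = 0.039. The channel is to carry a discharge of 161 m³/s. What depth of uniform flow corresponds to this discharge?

y_n = 6.23 m

Manning's equation rearranged: A R^(2/3) = nQ / (1·√S) = 0.039 × 161 / (√0.00039) = 317.9.
Trying y = 7.43 m: A R^(2/3) = 488.8 — too large.
Trying y = 6.23 m: A R^(2/3) = 318.6 — ≈ 317.9.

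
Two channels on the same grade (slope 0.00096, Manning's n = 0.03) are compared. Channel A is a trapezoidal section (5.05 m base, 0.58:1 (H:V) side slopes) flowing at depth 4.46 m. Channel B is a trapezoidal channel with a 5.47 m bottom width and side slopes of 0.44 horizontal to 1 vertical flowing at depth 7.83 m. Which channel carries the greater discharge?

channel B

Channel A: With bottom width b = 5.05 m and side slope z = 0.58: A = (b + zy)y = (5.05 + 0.58×4.46)×4.46 = 34.06 m²; P = b + 2y√(1+z²) = 5.05 + 2×4.46×1.156 = 15.36 m. Hydraulic radius R = A/P = 34.06/15.36 = 2.217 m. Q_A = (1/0.03)·34.06·2.217^(2/3)·√0.00096 = 59.81 m³/s.
Channel B: With bottom width b = 5.47 m and side slope z = 0.44: A = (b + zy)y = (5.47 + 0.44×7.83)×7.83 = 69.81 m²; P = b + 2y√(1+z²) = 5.47 + 2×7.83×1.093 = 22.58 m. Hydraulic radius R = A/P = 69.81/22.58 = 3.092 m. Q_B = (1/0.03)·69.81·3.092^(2/3)·√0.00096 = 153 m³/s.
Q_A = 59.81 m³/s vs Q_B = 153 m³/s, so channel B carries more.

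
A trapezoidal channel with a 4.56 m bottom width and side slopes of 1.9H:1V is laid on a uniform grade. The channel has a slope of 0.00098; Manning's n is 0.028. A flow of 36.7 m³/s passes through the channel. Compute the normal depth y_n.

y_n = 2.58 m

Manning's equation rearranged: A R^(2/3) = nQ / (1·√S) = 0.028 × 36.7 / (√0.00098) = 32.83.
Trying y = 2.89 m: A R^(2/3) = 41.56 — high.
Trying y = 2.21 m: A R^(2/3) = 23.97 — low.
Trying y = 2.58 m: A R^(2/3) = 32.85 — ≈ 32.83.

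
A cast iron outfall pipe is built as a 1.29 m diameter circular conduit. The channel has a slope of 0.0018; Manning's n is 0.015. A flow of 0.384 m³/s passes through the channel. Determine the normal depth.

y_n = 0.412 m

Manning's equation rearranged: A R^(2/3) = nQ / (1·√S) = 0.015 × 0.384 / (√0.0018) = 0.1358.
At y = 0.472 m: A R^(2/3) = 0.1757 — high.
At y = 0.351 m: A R^(2/3) = 0.0995 — low.
At y = 0.412 m: A R^(2/3) = 0.1358 — matches.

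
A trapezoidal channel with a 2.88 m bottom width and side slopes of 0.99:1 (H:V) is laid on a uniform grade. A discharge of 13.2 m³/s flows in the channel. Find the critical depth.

At critical depth, Q² T / (g A³) = 1, i.e. A³/T = Q²/g = 13.2²/9.81 = 17.76.
Trying y = 0.86 m: A³/T = 7.211 — short.
Trying y = 1.23 m: A³/T = 24.09 — over.
Trying y = 1.13 m: A³/T = 18.03 — ≈ 17.76.

y_c = 1.13 m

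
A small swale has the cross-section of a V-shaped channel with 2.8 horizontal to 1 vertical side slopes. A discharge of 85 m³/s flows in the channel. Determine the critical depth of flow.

At critical depth, Q² T / (g A³) = 1, i.e. A³/T = Q²/g = 85²/9.81 = 736.5.
Try y = 3.1 m: A³/T = 1122 — over.
Try y = 2.14 m: A³/T = 175.9 — short.
Try y = 2.85 m: A³/T = 737.1 — ≈ 736.5.

y_c = 2.85 m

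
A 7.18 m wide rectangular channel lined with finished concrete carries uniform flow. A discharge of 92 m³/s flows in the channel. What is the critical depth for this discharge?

For a rectangular channel, critical depth y_c = (q²/g)^(1/3) where q = Q/b = 92/7.18 = 12.81 m²/s.
So y_c = (12.81²/9.81)^(1/3) = 2.56 m.

y_c = 2.56 m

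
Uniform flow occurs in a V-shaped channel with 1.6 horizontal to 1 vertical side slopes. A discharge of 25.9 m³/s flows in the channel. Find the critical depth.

y_c = 2.22 m

At critical depth, Q² T / (g A³) = 1, i.e. A³/T = Q²/g = 25.9²/9.81 = 68.38.
At y = 2.44 m: A³/T = 110.7 — high.
At y = 1.6 m: A³/T = 13.42 — low.
At y = 2.22 m: A³/T = 69.02 — ≈ 68.38.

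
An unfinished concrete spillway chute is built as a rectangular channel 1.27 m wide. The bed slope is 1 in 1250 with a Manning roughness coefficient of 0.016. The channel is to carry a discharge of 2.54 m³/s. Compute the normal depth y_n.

Manning's equation rearranged: A R^(2/3) = nQ / (1·√S) = 0.016 × 2.54 / (√0.0008) = 1.437.
Trying y = 2.02 m: A R^(2/3) = 1.58 — over.
Trying y = 1.4 m: A R^(2/3) = 1.024 — short.
Trying y = 1.86 m: A R^(2/3) = 1.435 — matches.

y_n = 1.86 m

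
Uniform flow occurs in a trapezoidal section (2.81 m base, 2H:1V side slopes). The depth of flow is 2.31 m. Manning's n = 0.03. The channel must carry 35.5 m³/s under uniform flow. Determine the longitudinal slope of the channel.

With bottom width b = 2.81 m and side slope z = 2: A = (b + zy)y = (2.81 + 2×2.31)×2.31 = 17.16 m²; P = b + 2y√(1+z²) = 2.81 + 2×2.31×2.236 = 13.14 m.
Hydraulic radius R = A/P = 17.16/13.14 = 1.306 m.
From Manning's equation, S = [nQ / (1 A R^(2/3))]² = [0.03 × 35.5 / (1 × 17.16 × 1.306^(2/3))]² = 0.0027.

S = 0.0027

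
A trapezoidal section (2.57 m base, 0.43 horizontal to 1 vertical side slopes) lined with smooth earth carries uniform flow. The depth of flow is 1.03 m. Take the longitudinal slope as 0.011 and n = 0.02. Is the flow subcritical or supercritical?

With bottom width b = 2.57 m and side slope z = 0.43: A = (b + zy)y = (2.57 + 0.43×1.03)×1.03 = 3.103 m²; P = b + 2y√(1+z²) = 2.57 + 2×1.03×1.089 = 4.812 m.
Hydraulic radius R = A/P = 3.103/4.812 = 0.6449 m.
V = (1/n) R^(2/3) √S = (1/0.02) × 0.6449^(2/3) × √0.011 = 3.914 m/s. Hydraulic depth D_h = A/T = 3.103/3.456 = 0.898 m.
Froude number Fr = V/√(g·D_h) = 3.914/√(9.81×0.898) = 1.32, which is greater than 1, so the flow is supercritical.

supercritical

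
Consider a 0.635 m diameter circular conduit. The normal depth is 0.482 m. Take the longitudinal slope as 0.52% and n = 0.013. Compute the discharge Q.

For a circular section of diameter D = 0.635 m at depth y = 0.482 m, the central angle is θ = 2 arccos(1 − 2y/D) = 4.231 rad. Then A = (D²/8)(θ − sin θ) = 0.2579 m² and P = Dθ/2 = 1.343 m.
Hydraulic radius R = A/P = 0.2579/1.343 = 0.192 m.
Manning's equation: Q = (1/n) A R^(2/3) S^(1/2) = (1/0.013) × 0.2579 × 0.192^(2/3) × 0.0052^(1/2) = 0.476 m³/s.

Q = 0.476 m³/s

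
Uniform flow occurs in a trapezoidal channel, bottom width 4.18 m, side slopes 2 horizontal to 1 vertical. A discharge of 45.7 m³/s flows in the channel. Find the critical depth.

y_c = 1.74 m

At critical depth, Q² T / (g A³) = 1, i.e. A³/T = Q²/g = 45.7²/9.81 = 212.9.
At y = 1.47 m: A³/T = 114 — too small.
At y = 1.74 m: A³/T = 212.5 — ≈ 212.9.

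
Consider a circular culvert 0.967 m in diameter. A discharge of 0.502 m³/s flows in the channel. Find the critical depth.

y_c = 0.404 m

At critical depth, Q² T / (g A³) = 1, i.e. A³/T = Q²/g = 0.502²/9.81 = 0.02569.
At y = 0.467 m: A³/T = 0.04484 — high.
At y = 0.337 m: A³/T = 0.01282 — low.
At y = 0.404 m: A³/T = 0.02575 — close enough.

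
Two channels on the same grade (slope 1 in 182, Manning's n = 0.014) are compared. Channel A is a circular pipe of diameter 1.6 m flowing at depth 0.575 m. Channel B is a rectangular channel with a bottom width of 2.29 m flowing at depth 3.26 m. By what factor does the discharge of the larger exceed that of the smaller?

Channel A: For a circular section of diameter D = 1.6 m at depth y = 0.575 m, the central angle is θ = 2 arccos(1 − 2y/D) = 2.571 rad. Then A = (D²/8)(θ − sin θ) = 0.6501 m² and P = Dθ/2 = 2.057 m. Hydraulic radius R = A/P = 0.6501/2.057 = 0.316 m. Q_A = (1/0.014)·0.6501·0.316^(2/3)·√0.005495 = 1.597 m³/s.
Channel B: Flow area A = b·y = 2.29 × 3.26 = 7.465 m². Wetted perimeter P = b + 2y = 2.29 + 2×3.26 = 8.81 m. Hydraulic radius R = A/P = 7.465/8.81 = 0.8474 m. Q_B = (1/0.014)·7.465·0.8474^(2/3)·√0.005495 = 35.39 m³/s.
The larger discharge is 35.39 m³/s and the smaller is 1.597 m³/s; the ratio is 22.2.

22.2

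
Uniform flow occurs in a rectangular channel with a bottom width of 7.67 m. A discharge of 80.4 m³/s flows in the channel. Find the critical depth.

For a rectangular channel, critical depth y_c = (q²/g)^(1/3) where q = Q/b = 80.4/7.67 = 10.48 m²/s.
So y_c = (10.48²/9.81)^(1/3) = 2.24 m.

y_c = 2.24 m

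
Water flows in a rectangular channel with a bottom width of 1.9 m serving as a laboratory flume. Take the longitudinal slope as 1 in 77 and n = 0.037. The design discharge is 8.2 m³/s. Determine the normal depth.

y_n = 1.9 m

Manning's equation rearranged: A R^(2/3) = nQ / (1·√S) = 0.037 × 8.2 / (√0.01299) = 2.662.
At y = 2.22 m: A R^(2/3) = 3.215 — too large.
At y = 1.68 m: A R^(2/3) = 2.288 — too small.
At y = 1.9 m: A R^(2/3) = 2.662 — ≈ 2.662.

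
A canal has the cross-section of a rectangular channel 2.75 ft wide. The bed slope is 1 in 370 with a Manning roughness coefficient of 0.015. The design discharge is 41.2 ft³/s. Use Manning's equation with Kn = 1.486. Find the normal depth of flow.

y_n = 3.02 ft

Manning's equation rearranged: A R^(2/3) = nQ / (1.486·√S) = 0.015 × 41.2 / (1.486 × √0.002703) = 8.
Try y = 3.29 ft: A R^(2/3) = 8.864 — too large.
Try y = 2.45 ft: A R^(2/3) = 6.19 — too small.
Try y = 3.02 ft: A R^(2/3) = 7.997 — matches.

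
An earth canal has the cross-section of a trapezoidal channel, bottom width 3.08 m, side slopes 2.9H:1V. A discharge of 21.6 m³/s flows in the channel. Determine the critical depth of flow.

y_c = 1.19 m

At critical depth, Q² T / (g A³) = 1, i.e. A³/T = Q²/g = 21.6²/9.81 = 47.56.
At y = 1.5 m: A³/T = 117.5 — too large.
At y = 1.02 m: A³/T = 25.97 — too small.
At y = 1.19 m: A³/T = 47.03 — ≈ 47.56.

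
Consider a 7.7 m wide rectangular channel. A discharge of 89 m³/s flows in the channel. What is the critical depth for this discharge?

y_c = 2.39 m

For a rectangular channel, critical depth y_c = (q²/g)^(1/3) where q = Q/b = 89/7.7 = 11.56 m²/s.
So y_c = (11.56²/9.81)^(1/3) = 2.39 m.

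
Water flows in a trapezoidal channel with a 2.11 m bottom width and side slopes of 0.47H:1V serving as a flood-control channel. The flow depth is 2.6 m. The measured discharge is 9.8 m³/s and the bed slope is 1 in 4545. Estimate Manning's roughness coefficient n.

With bottom width b = 2.11 m and side slope z = 0.47: A = (b + zy)y = (2.11 + 0.47×2.6)×2.6 = 8.663 m²; P = b + 2y√(1+z²) = 2.11 + 2×2.6×1.105 = 7.856 m.
Hydraulic radius R = A/P = 8.663/7.856 = 1.103 m.
Rearranging Manning's equation: n = (1/Q) A R^(2/3) S^(1/2) = (1/9.8) × 8.663 × 1.103^(2/3) × √0.00022 = 0.014.

n = 0.014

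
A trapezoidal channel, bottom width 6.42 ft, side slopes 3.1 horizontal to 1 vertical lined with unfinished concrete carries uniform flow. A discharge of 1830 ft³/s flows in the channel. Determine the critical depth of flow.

y_c = 6.41 ft

At critical depth, Q² T / (g A³) = 1, i.e. A³/T = Q²/g = 1830²/32.2 = 104000.
Trying y = 7.2 ft: A³/T = 173500 — over.
Trying y = 5.06 ft: A³/T = 37030 — short.
Trying y = 6.41 ft: A³/T = 103700 — matches.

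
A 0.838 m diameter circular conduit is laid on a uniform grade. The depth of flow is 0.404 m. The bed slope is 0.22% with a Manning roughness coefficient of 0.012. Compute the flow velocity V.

For a circular section of diameter D = 0.838 m at depth y = 0.404 m, the central angle is θ = 2 arccos(1 − 2y/D) = 3.07 rad. Then A = (D²/8)(θ − sin θ) = 0.2632 m² and P = Dθ/2 = 1.286 m.
Hydraulic radius R = A/P = 0.2632/1.286 = 0.2046 m.
From Manning's equation, V = (1/n) R^(2/3) S^(1/2) = (1/0.012) × 0.2046^(2/3) × 0.0022^(1/2) = 1.36 m/s.

V = 1.36 m/s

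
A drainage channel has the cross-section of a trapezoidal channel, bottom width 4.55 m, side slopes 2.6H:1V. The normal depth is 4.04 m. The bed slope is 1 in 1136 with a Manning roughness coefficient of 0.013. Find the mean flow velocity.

V = 3.92 m/s

With bottom width b = 4.55 m and side slope z = 2.6: A = (b + zy)y = (4.55 + 2.6×4.04)×4.04 = 60.82 m²; P = b + 2y√(1+z²) = 4.55 + 2×4.04×2.786 = 27.06 m.
Hydraulic radius R = A/P = 60.82/27.06 = 2.248 m.
From Manning's equation, V = (1/n) R^(2/3) S^(1/2) = (1/0.013) × 2.248^(2/3) × 0.0008803^(1/2) = 3.92 m/s.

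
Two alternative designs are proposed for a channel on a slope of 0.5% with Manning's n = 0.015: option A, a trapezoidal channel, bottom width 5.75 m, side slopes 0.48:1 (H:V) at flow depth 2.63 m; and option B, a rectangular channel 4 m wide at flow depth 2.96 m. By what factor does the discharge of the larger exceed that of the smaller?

Channel A: With bottom width b = 5.75 m and side slope z = 0.48: A = (b + zy)y = (5.75 + 0.48×2.63)×2.63 = 18.44 m²; P = b + 2y√(1+z²) = 5.75 + 2×2.63×1.109 = 11.58 m. Hydraulic radius R = A/P = 18.44/11.58 = 1.592 m. Q_A = (1/0.015)·18.44·1.592^(2/3)·√0.005 = 118.5 m³/s.
Channel B: Flow area A = b·y = 4 × 2.96 = 11.84 m². Wetted perimeter P = b + 2y = 4 + 2×2.96 = 9.92 m. Hydraulic radius R = A/P = 11.84/9.92 = 1.194 m. Q_B = (1/0.015)·11.84·1.194^(2/3)·√0.005 = 62.8 m³/s.
The larger discharge is 118.5 m³/s and the smaller is 62.8 m³/s; the ratio is 1.89.

1.89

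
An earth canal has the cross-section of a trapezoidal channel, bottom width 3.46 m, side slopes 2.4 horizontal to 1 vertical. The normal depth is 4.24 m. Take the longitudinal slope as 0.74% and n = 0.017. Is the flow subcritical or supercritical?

With bottom width b = 3.46 m and side slope z = 2.4: A = (b + zy)y = (3.46 + 2.4×4.24)×4.24 = 57.82 m²; P = b + 2y√(1+z²) = 3.46 + 2×4.24×2.6 = 25.51 m.
Hydraulic radius R = A/P = 57.82/25.51 = 2.267 m.
V = (1/n) R^(2/3) √S = (1/0.017) × 2.267^(2/3) × √0.0074 = 8.731 m/s. Hydraulic depth D_h = A/T = 57.82/23.81 = 2.428 m.
Froude number Fr = V/√(g·D_h) = 8.731/√(9.81×2.428) = 1.79, which is greater than 1, so the flow is supercritical.

supercritical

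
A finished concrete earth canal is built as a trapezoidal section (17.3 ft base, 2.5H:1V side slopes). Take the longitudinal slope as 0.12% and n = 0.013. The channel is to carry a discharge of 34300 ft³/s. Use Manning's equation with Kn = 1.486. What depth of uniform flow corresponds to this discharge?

Manning's equation rearranged: A R^(2/3) = nQ / (1.486·√S) = 0.013 × 34300 / (1.486 × √0.0012) = 8662.
Trying y = 18.2 ft: A R^(2/3) = 5274 — too small.
Trying y = 28.3 ft: A R^(2/3) = 14940 — too large.
Trying y = 22.5 ft: A R^(2/3) = 8651 — close enough.

y_n = 22.5 ft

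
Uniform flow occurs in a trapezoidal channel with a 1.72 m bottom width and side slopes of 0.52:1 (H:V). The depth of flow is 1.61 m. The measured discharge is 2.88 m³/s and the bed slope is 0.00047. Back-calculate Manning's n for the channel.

n = 0.026

With bottom width b = 1.72 m and side slope z = 0.52: A = (b + zy)y = (1.72 + 0.52×1.61)×1.61 = 4.117 m²; P = b + 2y√(1+z²) = 1.72 + 2×1.61×1.127 = 5.349 m.
Hydraulic radius R = A/P = 4.117/5.349 = 0.7696 m.
Rearranging Manning's equation: n = (1/Q) A R^(2/3) S^(1/2) = (1/2.88) × 4.117 × 0.7696^(2/3) × √0.00047 = 0.026.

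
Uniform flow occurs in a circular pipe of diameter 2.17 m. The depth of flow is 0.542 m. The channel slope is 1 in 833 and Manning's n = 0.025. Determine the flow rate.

For a circular section of diameter D = 2.17 m at depth y = 0.542 m, the central angle is θ = 2 arccos(1 − 2y/D) = 2.093 rad. Then A = (D²/8)(θ − sin θ) = 0.7221 m² and P = Dθ/2 = 2.271 m.
Hydraulic radius R = A/P = 0.7221/2.271 = 0.3179 m.
Manning's equation: Q = (1/n) A R^(2/3) S^(1/2) = (1/0.025) × 0.7221 × 0.3179^(2/3) × 0.0012^(1/2) = 0.466 m³/s.

Q = 0.466 m³/s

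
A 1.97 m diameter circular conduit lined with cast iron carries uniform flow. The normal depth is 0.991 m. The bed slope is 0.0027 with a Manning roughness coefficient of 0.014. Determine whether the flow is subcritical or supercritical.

subcritical

For a circular section of diameter D = 1.97 m at depth y = 0.991 m, the central angle is θ = 2 arccos(1 − 2y/D) = 3.154 rad. Then A = (D²/8)(θ − sin θ) = 1.536 m² and P = Dθ/2 = 3.106 m.
Hydraulic radius R = A/P = 1.536/3.106 = 0.4944 m.
V = (1/n) R^(2/3) √S = (1/0.014) × 0.4944^(2/3) × √0.0027 = 2.321 m/s. Hydraulic depth D_h = A/T = 1.536/1.97 = 0.7796 m.
Froude number Fr = V/√(g·D_h) = 2.321/√(9.81×0.7796) = 0.839, which is less than 1, so the flow is subcritical.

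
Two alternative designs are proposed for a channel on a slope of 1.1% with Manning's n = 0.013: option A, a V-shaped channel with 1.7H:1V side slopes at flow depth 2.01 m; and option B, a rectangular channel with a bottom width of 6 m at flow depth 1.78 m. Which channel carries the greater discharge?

Channel A: For a triangular section with side slope z = 1.7: A = zy² = 1.7×2.01² = 6.868 m²; P = 2y√(1+z²) = 2×2.01×1.972 = 7.929 m. Hydraulic radius R = A/P = 6.868/7.929 = 0.8662 m. Q_A = (1/0.013)·6.868·0.8662^(2/3)·√0.011 = 50.35 m³/s.
Channel B: Flow area A = b·y = 6 × 1.78 = 10.68 m². Wetted perimeter P = b + 2y = 6 + 2×1.78 = 9.56 m. Hydraulic radius R = A/P = 10.68/9.56 = 1.117 m. Q_B = (1/0.013)·10.68·1.117^(2/3)·√0.011 = 92.77 m³/s.
Q_A = 50.35 m³/s vs Q_B = 92.77 m³/s, so channel B carries more.

channel B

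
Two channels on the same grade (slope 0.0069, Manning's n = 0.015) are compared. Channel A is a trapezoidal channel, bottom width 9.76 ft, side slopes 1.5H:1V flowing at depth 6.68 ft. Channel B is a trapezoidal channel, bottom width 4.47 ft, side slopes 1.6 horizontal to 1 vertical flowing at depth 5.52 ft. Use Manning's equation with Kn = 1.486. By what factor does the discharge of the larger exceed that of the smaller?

Channel A: With bottom width b = 9.76 ft and side slope z = 1.5: A = (b + zy)y = (9.76 + 1.5×6.68)×6.68 = 132.1 ft²; P = b + 2y√(1+z²) = 9.76 + 2×6.68×1.803 = 33.85 ft. Hydraulic radius R = A/P = 132.1/33.85 = 3.904 ft. Q_A = (1.486/0.015)·132.1·3.904^(2/3)·√0.0069 = 2696 ft³/s.
Channel B: With bottom width b = 4.47 ft and side slope z = 1.6: A = (b + zy)y = (4.47 + 1.6×5.52)×5.52 = 73.43 ft²; P = b + 2y√(1+z²) = 4.47 + 2×5.52×1.887 = 25.3 ft. Hydraulic radius R = A/P = 73.43/25.3 = 2.902 ft. Q_B = (1.486/0.015)·73.43·2.902^(2/3)·√0.0069 = 1229 ft³/s.
The larger discharge is 2696 ft³/s and the smaller is 1229 ft³/s; the ratio is 2.19.

2.19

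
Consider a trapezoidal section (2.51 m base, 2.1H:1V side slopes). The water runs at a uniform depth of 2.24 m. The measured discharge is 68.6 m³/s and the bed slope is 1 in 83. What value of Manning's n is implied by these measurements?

n = 0.03

With bottom width b = 2.51 m and side slope z = 2.1: A = (b + zy)y = (2.51 + 2.1×2.24)×2.24 = 16.16 m²; P = b + 2y√(1+z²) = 2.51 + 2×2.24×2.326 = 12.93 m.
Hydraulic radius R = A/P = 16.16/12.93 = 1.25 m.
Rearranging Manning's equation: n = (1/Q) A R^(2/3) S^(1/2) = (1/68.6) × 16.16 × 1.25^(2/3) × √0.01205 = 0.03.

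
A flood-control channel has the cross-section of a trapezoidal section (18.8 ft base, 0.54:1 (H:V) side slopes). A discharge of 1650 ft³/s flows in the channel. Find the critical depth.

y_c = 5.85 ft

At critical depth, Q² T / (g A³) = 1, i.e. A³/T = Q²/g = 1650²/32.2 = 84550.
At y = 6.65 ft: A³/T = 127100 — high.
At y = 5.12 ft: A³/T = 55320 — low.
At y = 5.85 ft: A³/T = 84400 — matches.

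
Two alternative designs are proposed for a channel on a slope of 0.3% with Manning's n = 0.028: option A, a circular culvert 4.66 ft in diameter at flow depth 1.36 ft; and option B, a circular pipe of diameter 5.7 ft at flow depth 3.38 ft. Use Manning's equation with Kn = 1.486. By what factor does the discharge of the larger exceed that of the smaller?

Channel A: For a circular section of diameter D = 4.66 ft at depth y = 1.36 ft, the central angle is θ = 2 arccos(1 − 2y/D) = 2.283 rad. Then A = (D²/8)(θ − sin θ) = 4.142 ft² and P = Dθ/2 = 5.319 ft. Hydraulic radius R = A/P = 4.142/5.319 = 0.7787 ft. Q_A = (1.486/0.028)·4.142·0.7787^(2/3)·√0.003 = 10.19 ft³/s.
Channel B: For a circular section of diameter D = 5.7 ft at depth y = 3.38 ft, the central angle is θ = 2 arccos(1 − 2y/D) = 3.516 rad. Then A = (D²/8)(θ − sin θ) = 15.76 ft² and P = Dθ/2 = 10.02 ft. Hydraulic radius R = A/P = 15.76/10.02 = 1.573 ft. Q_B = (1.486/0.028)·15.76·1.573^(2/3)·√0.003 = 61.97 ft³/s.
The larger discharge is 61.97 ft³/s and the smaller is 10.19 ft³/s; the ratio is 6.08.

6.08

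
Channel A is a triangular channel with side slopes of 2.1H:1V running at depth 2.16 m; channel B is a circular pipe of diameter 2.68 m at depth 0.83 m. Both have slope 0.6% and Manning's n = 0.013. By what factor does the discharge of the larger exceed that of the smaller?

Channel A: For a triangular section with side slope z = 2.1: A = zy² = 2.1×2.16² = 9.798 m²; P = 2y√(1+z²) = 2×2.16×2.326 = 10.05 m. Hydraulic radius R = A/P = 9.798/10.05 = 0.9751 m. Q_A = (1/0.013)·9.798·0.9751^(2/3)·√0.006 = 57.41 m³/s.
Channel B: For a circular section of diameter D = 2.68 m at depth y = 0.83 m, the central angle is θ = 2 arccos(1 − 2y/D) = 2.361 rad. Then A = (D²/8)(θ − sin θ) = 1.487 m² and P = Dθ/2 = 3.163 m. Hydraulic radius R = A/P = 1.487/3.163 = 0.4702 m. Q_B = (1/0.013)·1.487·0.4702^(2/3)·√0.006 = 5.359 m³/s.
The larger discharge is 57.41 m³/s and the smaller is 5.359 m³/s; the ratio is 10.7.

10.7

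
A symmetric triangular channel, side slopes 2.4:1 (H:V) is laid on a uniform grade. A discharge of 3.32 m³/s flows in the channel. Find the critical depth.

At critical depth, Q² T / (g A³) = 1, i.e. A³/T = Q²/g = 3.32²/9.81 = 1.124.
Trying y = 1.06 m: A³/T = 3.854 — high.
Trying y = 0.664 m: A³/T = 0.3717 — low.
Trying y = 0.828 m: A³/T = 1.121 — matches.

y_c = 0.828 m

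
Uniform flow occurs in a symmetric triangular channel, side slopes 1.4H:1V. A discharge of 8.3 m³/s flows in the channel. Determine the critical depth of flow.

y_c = 1.48 m

At critical depth, Q² T / (g A³) = 1, i.e. A³/T = Q²/g = 8.3²/9.81 = 7.022.
Trying y = 1.23 m: A³/T = 2.759 — short.
Trying y = 1.83 m: A³/T = 20.11 — over.
Trying y = 1.48 m: A³/T = 6.959 — ≈ 7.022.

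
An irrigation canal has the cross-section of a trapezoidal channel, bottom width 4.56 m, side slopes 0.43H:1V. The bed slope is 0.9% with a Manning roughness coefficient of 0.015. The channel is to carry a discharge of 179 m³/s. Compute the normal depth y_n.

y_n = 3.33 m

Manning's equation rearranged: A R^(2/3) = nQ / (1·√S) = 0.015 × 179 / (√0.009) = 28.3.
At y = 2.29 m: A R^(2/3) = 15.36 — too small.
At y = 4.09 m: A R^(2/3) = 39.91 — too large.
At y = 3.33 m: A R^(2/3) = 28.3 — close enough.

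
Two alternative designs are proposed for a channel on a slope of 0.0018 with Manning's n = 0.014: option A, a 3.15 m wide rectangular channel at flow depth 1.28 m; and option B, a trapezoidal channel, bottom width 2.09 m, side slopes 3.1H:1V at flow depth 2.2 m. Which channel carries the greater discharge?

Channel A: Flow area A = b·y = 3.15 × 1.28 = 4.032 m². Wetted perimeter P = b + 2y = 3.15 + 2×1.28 = 5.71 m. Hydraulic radius R = A/P = 4.032/5.71 = 0.7061 m. Q_A = (1/0.014)·4.032·0.7061^(2/3)·√0.0018 = 9.689 m³/s.
Channel B: With bottom width b = 2.09 m and side slope z = 3.1: A = (b + zy)y = (2.09 + 3.1×2.2)×2.2 = 19.6 m²; P = b + 2y√(1+z²) = 2.09 + 2×2.2×3.257 = 16.42 m. Hydraulic radius R = A/P = 19.6/16.42 = 1.194 m. Q_B = (1/0.014)·19.6·1.194^(2/3)·√0.0018 = 66.84 m³/s.
Q_A = 9.689 m³/s vs Q_B = 66.84 m³/s, so channel B carries more.

channel B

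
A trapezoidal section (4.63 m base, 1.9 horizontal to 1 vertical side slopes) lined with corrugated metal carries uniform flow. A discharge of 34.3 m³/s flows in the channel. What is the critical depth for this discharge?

y_c = 1.45 m

At critical depth, Q² T / (g A³) = 1, i.e. A³/T = Q²/g = 34.3²/9.81 = 119.9.
Trying y = 1.16 m: A³/T = 55.12 — too small.
Trying y = 1.81 m: A³/T = 270.7 — too large.
Trying y = 1.45 m: A³/T = 121.1 — matches.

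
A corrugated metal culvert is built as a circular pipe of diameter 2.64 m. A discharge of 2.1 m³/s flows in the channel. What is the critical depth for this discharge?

y_c = 0.631 m

At critical depth, Q² T / (g A³) = 1, i.e. A³/T = Q²/g = 2.1²/9.81 = 0.4495.
Trying y = 0.71 m: A³/T = 0.7123 — high.
Trying y = 0.532 m: A³/T = 0.2309 — low.
Trying y = 0.631 m: A³/T = 0.4499 — ≈ 0.4495.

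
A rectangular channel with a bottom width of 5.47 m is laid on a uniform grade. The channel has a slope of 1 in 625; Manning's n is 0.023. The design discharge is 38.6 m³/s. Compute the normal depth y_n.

Manning's equation rearranged: A R^(2/3) = nQ / (1·√S) = 0.023 × 38.6 / (√0.0016) = 22.2.
At y = 3.68 m: A R^(2/3) = 27.18 — high.
At y = 3.15 m: A R^(2/3) = 22.21 — ≈ 22.2.

y_n = 3.15 m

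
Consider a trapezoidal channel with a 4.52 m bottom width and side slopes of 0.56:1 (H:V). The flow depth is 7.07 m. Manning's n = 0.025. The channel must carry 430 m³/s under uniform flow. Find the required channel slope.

With bottom width b = 4.52 m and side slope z = 0.56: A = (b + zy)y = (4.52 + 0.56×7.07)×7.07 = 59.95 m²; P = b + 2y√(1+z²) = 4.52 + 2×7.07×1.146 = 20.73 m.
Hydraulic radius R = A/P = 59.95/20.73 = 2.892 m.
From Manning's equation, S = [nQ / (1 A R^(2/3))]² = [0.025 × 430 / (1 × 59.95 × 2.892^(2/3))]² = 0.0078.

S = 0.0078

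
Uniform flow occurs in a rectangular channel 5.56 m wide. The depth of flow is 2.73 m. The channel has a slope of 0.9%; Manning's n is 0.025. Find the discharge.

Q = 71.3 m³/s

Flow area A = b·y = 5.56 × 2.73 = 15.18 m². Wetted perimeter P = b + 2y = 5.56 + 2×2.73 = 11.02 m.
Hydraulic radius R = A/P = 15.18/11.02 = 1.377 m.
Manning's equation: Q = (1/n) A R^(2/3) S^(1/2) = (1/0.025) × 15.18 × 1.377^(2/3) × 0.009^(1/2) = 71.3 m³/s.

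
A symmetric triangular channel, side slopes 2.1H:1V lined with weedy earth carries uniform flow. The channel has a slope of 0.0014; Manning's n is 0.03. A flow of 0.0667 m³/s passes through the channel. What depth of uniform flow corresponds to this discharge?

Manning's equation rearranged: A R^(2/3) = nQ / (1·√S) = 0.03 × 0.0667 / (√0.0014) = 0.05348.
Try y = 0.265 m: A R^(2/3) = 0.0358 — too small.
Try y = 0.338 m: A R^(2/3) = 0.06851 — too large.
Try y = 0.308 m: A R^(2/3) = 0.05347 — ≈ 0.05348.

y_n = 0.308 m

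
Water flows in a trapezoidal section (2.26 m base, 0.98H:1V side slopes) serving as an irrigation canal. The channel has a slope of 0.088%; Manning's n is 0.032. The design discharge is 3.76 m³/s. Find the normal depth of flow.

Manning's equation rearranged: A R^(2/3) = nQ / (1·√S) = 0.032 × 3.76 / (√0.00088) = 4.056.
Trying y = 1.18 m: A R^(2/3) = 3.252 — low.
Trying y = 1.46 m: A R^(2/3) = 4.831 — high.
Trying y = 1.33 m: A R^(2/3) = 4.057 — close enough.

y_n = 1.33 m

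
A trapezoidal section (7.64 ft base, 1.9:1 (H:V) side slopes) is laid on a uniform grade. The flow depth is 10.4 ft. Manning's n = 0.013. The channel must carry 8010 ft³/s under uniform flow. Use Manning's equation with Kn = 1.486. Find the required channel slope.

With bottom width b = 7.64 ft and side slope z = 1.9: A = (b + zy)y = (7.64 + 1.9×10.4)×10.4 = 285 ft²; P = b + 2y√(1+z²) = 7.64 + 2×10.4×2.147 = 52.3 ft.
Hydraulic radius R = A/P = 285/52.3 = 5.449 ft.
From Manning's equation, S = [nQ / (1.486 A R^(2/3))]² = [0.013 × 8010 / (1.486 × 285 × 5.449^(2/3))]² = 0.00631.

S = 0.00631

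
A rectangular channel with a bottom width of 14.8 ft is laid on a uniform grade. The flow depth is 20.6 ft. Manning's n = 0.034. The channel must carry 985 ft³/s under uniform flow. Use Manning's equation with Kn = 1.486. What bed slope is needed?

S = 0.000571

Flow area A = b·y = 14.8 × 20.6 = 304.9 ft². Wetted perimeter P = b + 2y = 14.8 + 2×20.6 = 56 ft.
Hydraulic radius R = A/P = 304.9/56 = 5.444 ft.
From Manning's equation, S = [nQ / (1.486 A R^(2/3))]² = [0.034 × 985 / (1.486 × 304.9 × 5.444^(2/3))]² = 0.000571.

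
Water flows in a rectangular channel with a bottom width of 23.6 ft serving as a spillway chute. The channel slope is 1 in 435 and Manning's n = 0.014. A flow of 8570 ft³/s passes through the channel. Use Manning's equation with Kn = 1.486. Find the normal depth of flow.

Manning's equation rearranged: A R^(2/3) = nQ / (1.486·√S) = 0.014 × 8570 / (1.486 × √0.002299) = 1684.
Try y = 22.5 ft: A R^(2/3) = 2078 — over.
Try y = 17 ft: A R^(2/3) = 1463 — short.
Try y = 19 ft: A R^(2/3) = 1684 — matches.

y_n = 19 ft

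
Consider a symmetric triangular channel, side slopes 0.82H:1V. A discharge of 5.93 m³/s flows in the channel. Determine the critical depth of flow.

At critical depth, Q² T / (g A³) = 1, i.e. A³/T = Q²/g = 5.93²/9.81 = 3.585.
Try y = 1.29 m: A³/T = 1.201 — low.
Try y = 1.93 m: A³/T = 9.003 — high.
Try y = 1.61 m: A³/T = 3.637 — matches.

y_c = 1.61 m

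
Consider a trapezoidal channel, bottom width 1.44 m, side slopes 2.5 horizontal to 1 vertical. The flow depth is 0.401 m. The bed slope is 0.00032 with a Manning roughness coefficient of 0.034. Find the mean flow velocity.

With bottom width b = 1.44 m and side slope z = 2.5: A = (b + zy)y = (1.44 + 2.5×0.401)×0.401 = 0.9794 m²; P = b + 2y√(1+z²) = 1.44 + 2×0.401×2.693 = 3.599 m.
Hydraulic radius R = A/P = 0.9794/3.599 = 0.2721 m.
From Manning's equation, V = (1/n) R^(2/3) S^(1/2) = (1/0.034) × 0.2721^(2/3) × 0.00032^(1/2) = 0.221 m/s.

V = 0.221 m/s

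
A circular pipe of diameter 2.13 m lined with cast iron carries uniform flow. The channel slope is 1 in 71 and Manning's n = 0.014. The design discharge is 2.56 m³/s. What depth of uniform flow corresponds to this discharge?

y_n = 0.517 m

Manning's equation rearranged: A R^(2/3) = nQ / (1·√S) = 0.014 × 2.56 / (√0.01408) = 0.302.
At y = 0.439 m: A R^(2/3) = 0.2179 — low.
At y = 0.625 m: A R^(2/3) = 0.4392 — high.
At y = 0.517 m: A R^(2/3) = 0.3024 — matches.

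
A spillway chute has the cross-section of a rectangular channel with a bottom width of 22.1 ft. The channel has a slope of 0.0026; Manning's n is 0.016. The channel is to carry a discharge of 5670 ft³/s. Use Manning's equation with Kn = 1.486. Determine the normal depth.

Manning's equation rearranged: A R^(2/3) = nQ / (1.486·√S) = 0.016 × 5670 / (1.486 × √0.0026) = 1197.
Try y = 12.6 ft: A R^(2/3) = 907.9 — short.
Try y = 18.3 ft: A R^(2/3) = 1464 — over.
Try y = 15.6 ft: A R^(2/3) = 1197 — ≈ 1197.

y_n = 15.6 ft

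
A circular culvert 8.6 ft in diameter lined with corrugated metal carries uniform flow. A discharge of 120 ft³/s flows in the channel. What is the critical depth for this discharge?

y_c = 2.66 ft

At critical depth, Q² T / (g A³) = 1, i.e. A³/T = Q²/g = 120²/32.2 = 447.2.
At y = 2.27 ft: A³/T = 243 — short.
At y = 3.28 ft: A³/T = 1009 — over.
At y = 2.66 ft: A³/T = 449.6 — ≈ 447.2.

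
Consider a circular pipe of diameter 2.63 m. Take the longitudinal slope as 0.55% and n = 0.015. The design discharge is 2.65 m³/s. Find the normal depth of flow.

Manning's equation rearranged: A R^(2/3) = nQ / (1·√S) = 0.015 × 2.65 / (√0.0055) = 0.536.
At y = 0.474 m: A R^(2/3) = 0.2911 — low.
At y = 0.787 m: A R^(2/3) = 0.8005 — high.
At y = 0.642 m: A R^(2/3) = 0.5367 — close enough.

y_n = 0.642 m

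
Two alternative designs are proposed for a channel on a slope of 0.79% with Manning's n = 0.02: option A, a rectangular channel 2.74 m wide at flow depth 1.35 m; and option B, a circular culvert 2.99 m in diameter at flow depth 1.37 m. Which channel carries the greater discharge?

Channel A: Flow area A = b·y = 2.74 × 1.35 = 3.699 m². Wetted perimeter P = b + 2y = 2.74 + 2×1.35 = 5.44 m. Hydraulic radius R = A/P = 3.699/5.44 = 0.68 m. Q_A = (1/0.02)·3.699·0.68^(2/3)·√0.0079 = 12.71 m³/s.
Channel B: For a circular section of diameter D = 2.99 m at depth y = 1.37 m, the central angle is θ = 2 arccos(1 − 2y/D) = 2.974 rad. Then A = (D²/8)(θ − sin θ) = 3.137 m² and P = Dθ/2 = 4.446 m. Hydraulic radius R = A/P = 3.137/4.446 = 0.7056 m. Q_B = (1/0.02)·3.137·0.7056^(2/3)·√0.0079 = 11.05 m³/s.
Q_A = 12.71 m³/s vs Q_B = 11.05 m³/s, so channel A carries more.

channel A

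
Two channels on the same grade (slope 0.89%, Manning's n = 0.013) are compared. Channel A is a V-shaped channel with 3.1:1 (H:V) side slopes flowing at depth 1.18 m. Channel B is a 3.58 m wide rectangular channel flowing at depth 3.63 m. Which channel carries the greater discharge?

channel B

Channel A: For a triangular section with side slope z = 3.1: A = zy² = 3.1×1.18² = 4.316 m²; P = 2y√(1+z²) = 2×1.18×3.257 = 7.687 m. Hydraulic radius R = A/P = 4.316/7.687 = 0.5615 m. Q_A = (1/0.013)·4.316·0.5615^(2/3)·√0.0089 = 21.32 m³/s.
Channel B: Flow area A = b·y = 3.58 × 3.63 = 13 m². Wetted perimeter P = b + 2y = 3.58 + 2×3.63 = 10.84 m. Hydraulic radius R = A/P = 13/10.84 = 1.199 m. Q_B = (1/0.013)·13·1.199^(2/3)·√0.0089 = 106.4 m³/s.
Q_A = 21.32 m³/s vs Q_B = 106.4 m³/s, so channel B carries more.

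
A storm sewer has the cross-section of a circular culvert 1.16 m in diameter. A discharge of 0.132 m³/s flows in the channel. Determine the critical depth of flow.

At critical depth, Q² T / (g A³) = 1, i.e. A³/T = Q²/g = 0.132²/9.81 = 0.001776.
At y = 0.238 m: A³/T = 0.004057 — too large.
At y = 0.193 m: A³/T = 0.001783 — matches.

y_c = 0.193 m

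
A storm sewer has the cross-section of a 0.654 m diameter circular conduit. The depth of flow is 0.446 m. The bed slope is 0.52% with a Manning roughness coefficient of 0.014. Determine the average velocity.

For a circular section of diameter D = 0.654 m at depth y = 0.446 m, the central angle is θ = 2 arccos(1 − 2y/D) = 3.887 rad. Then A = (D²/8)(θ − sin θ) = 0.244 m² and P = Dθ/2 = 1.271 m.
Hydraulic radius R = A/P = 0.244/1.271 = 0.192 m.
From Manning's equation, V = (1/n) R^(2/3) S^(1/2) = (1/0.014) × 0.192^(2/3) × 0.0052^(1/2) = 1.71 m/s.

V = 1.71 m/s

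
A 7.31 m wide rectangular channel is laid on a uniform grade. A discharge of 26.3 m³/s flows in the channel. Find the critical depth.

For a rectangular channel, critical depth y_c = (q²/g)^(1/3) where q = Q/b = 26.3/7.31 = 3.598 m²/s.
So y_c = (3.598²/9.81)^(1/3) = 1.1 m.

y_c = 1.1 m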